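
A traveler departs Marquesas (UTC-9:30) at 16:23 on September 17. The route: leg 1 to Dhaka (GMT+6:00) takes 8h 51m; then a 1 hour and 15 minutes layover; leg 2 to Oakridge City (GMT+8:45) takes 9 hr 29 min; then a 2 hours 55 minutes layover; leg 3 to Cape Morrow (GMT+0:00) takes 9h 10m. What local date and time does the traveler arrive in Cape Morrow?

Convert departure to UTC: 16:23 + 9:30 = 01:53 UTC on Sep 18.
Add 8 hours 51 minutes leg 1 → 10:44 UTC.
Add 1 hour and 15 minutes layover in Dhaka → 11:59 UTC.
Add 9 hours 29 minutes leg 2 → 21:28 UTC.
Add 2 hours and 55 minutes layover in Oakridge City → 00:23 UTC (Sep 19).
Add 9 hours 10 minutes leg 3 → 09:33 UTC.
Cape Morrow is UTC+0, so local arrival is the same: 09:33 on Sep 19.

09:33 on September 19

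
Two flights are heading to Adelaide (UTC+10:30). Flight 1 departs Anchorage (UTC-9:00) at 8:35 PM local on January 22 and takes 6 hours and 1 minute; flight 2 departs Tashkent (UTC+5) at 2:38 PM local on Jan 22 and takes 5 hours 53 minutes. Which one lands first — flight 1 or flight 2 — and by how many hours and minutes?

Flight 1 in UTC: 8:35 PM + 9:00 = 5:35 AM on Jan 23.
+6 hours and 1 minute → arrive 11:36 AM UTC on Jan 23.
Flight 2 in UTC: 2:38 PM − 5:00 = 9:38 AM on Jan 22.
+5 hours and 53 minutes → arrive 3:31 PM UTC on Jan 22.
Flight 2 lands earlier by 20 hours 5 minutes.

the second, by 20 hours 5 minutes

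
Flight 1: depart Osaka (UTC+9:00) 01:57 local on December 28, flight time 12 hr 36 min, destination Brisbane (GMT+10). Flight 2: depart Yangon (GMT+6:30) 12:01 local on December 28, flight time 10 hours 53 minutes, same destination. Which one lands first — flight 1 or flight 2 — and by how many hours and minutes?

Flight 1 in UTC: 01:57 − 9:00 = 16:57 on Dec 27.
+12 hours and 36 minutes → arrive 05:33 UTC on Dec 28.
Flight 2 in UTC: 12:01 − 6:30 = 05:31 on Dec 28.
+10 hours 53 minutes → arrive 16:24 UTC on Dec 28.
Flight 1 lands earlier by 10 hours 51 minutes.

the first, by 10 hours 51 minutes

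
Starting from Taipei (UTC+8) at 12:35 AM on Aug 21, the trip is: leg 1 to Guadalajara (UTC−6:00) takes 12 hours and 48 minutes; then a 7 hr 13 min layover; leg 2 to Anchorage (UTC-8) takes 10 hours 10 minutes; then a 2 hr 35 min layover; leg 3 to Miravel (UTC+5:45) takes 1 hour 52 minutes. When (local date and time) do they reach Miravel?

Convert departure to UTC: 12:35 AM − 8:00 = 4:35 PM UTC on Aug 20.
Add 12 hours and 48 minutes leg 1 → 5:23 AM UTC (Aug 21).
Add 7 hours and 13 minutes layover in Guadalajara → 12:36 PM UTC.
Add 10 hours 10 minutes leg 2 → 10:46 PM UTC.
Add 2 hours and 35 minutes layover in Anchorage → 1:21 AM UTC (Aug 22).
Add 1 hour 52 minutes leg 3 → 3:13 AM UTC.
Miravel is UTC+5:45, so local arrival = 3:13 AM + 5:45 = 8:58 AM on Aug 22.

8:58 AM on August 22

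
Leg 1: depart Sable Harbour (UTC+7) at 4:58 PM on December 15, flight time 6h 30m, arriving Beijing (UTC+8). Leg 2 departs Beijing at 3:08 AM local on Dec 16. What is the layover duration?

2 hours 40 minutes

Convert departure to UTC: 4:58 PM − 7:00 = 9:58 AM UTC on Dec 15.
Add 6 hours and 30 minutes flight time → 4:28 PM UTC.
Beijing is UTC+8:00, so local arrival = 4:28 PM + 8:00 = 12:28 AM on Dec 16.
Layover = 3:08 AM − 12:28 AM = 2 hours 40 minutes.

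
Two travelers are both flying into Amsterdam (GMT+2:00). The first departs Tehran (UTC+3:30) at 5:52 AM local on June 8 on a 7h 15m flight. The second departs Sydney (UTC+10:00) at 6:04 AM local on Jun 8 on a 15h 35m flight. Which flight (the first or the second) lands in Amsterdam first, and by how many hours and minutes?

Flight 1 in UTC: 5:52 AM − 3:30 = 2:22 AM on Jun 8.
+7 hours 15 minutes → arrive 9:37 AM UTC on Jun 8.
Flight 2 in UTC: 6:04 AM − 10:00 = 8:04 PM on Jun 7.
+15 hours 35 minutes → arrive 11:39 AM UTC on Jun 8.
Flight 1 lands earlier by 2 hours 2 minutes.

the first, by 2 hours 2 minutes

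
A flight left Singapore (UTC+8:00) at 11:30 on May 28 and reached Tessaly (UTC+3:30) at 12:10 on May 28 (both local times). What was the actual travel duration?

Tessaly is 4:30 behind Singapore.
Clock-face elapsed time (ignoring zones) is 40 minutes.
Actual elapsed = 40 minutes + 4:30 = 5 hours 10 minutes.

5 hours 10 minutes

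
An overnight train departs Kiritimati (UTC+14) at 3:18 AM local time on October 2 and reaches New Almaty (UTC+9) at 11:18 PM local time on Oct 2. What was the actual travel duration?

New Almaty is 5:00 behind Kiritimati.
Clock-face elapsed time (ignoring zones) is 20 hours.
Actual elapsed = 20 hours + 5:00 = 25 hours.

25 hours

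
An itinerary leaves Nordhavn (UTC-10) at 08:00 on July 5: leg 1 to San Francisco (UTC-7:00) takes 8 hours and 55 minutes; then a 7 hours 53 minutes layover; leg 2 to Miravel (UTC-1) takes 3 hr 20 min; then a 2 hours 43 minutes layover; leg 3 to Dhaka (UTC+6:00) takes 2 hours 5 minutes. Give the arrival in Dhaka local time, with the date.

00:56 on July 7

Convert departure to UTC: 08:00 + 10:00 = 18:00 UTC on Jul 5.
Add 8 hours 55 minutes leg 1 → 02:55 UTC (Jul 6).
Add 7 hours and 53 minutes layover in San Francisco → 10:48 UTC.
Add 3 hours 20 minutes leg 2 → 14:08 UTC.
Add 2 hours and 43 minutes layover in Miravel → 16:51 UTC.
Add 2 hours 5 minutes leg 3 → 18:56 UTC.
Dhaka is UTC+6:00, so local arrival = 18:56 + 6:00 = 00:56 on Jul 7.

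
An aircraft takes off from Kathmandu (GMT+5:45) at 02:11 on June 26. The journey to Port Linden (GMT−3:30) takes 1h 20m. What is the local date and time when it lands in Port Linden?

18:16 on June 25

Convert departure to UTC: 02:11 − 5:45 = 20:26 UTC on Jun 25.
Add 1 hour 20 minutes travel time → 21:46 UTC.
Port Linden is UTC−3:30, so local arrival = 21:46 − 3:30 = 18:16 on Jun 25.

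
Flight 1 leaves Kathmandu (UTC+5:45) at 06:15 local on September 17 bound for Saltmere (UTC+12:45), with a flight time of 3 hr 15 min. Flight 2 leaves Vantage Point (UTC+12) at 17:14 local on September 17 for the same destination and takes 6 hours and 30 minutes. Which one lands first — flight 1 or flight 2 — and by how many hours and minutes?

Flight 1 in UTC: 06:15 − 5:45 = 00:30 on Sep 17.
+3 hours and 15 minutes → arrive 03:45 UTC on Sep 17.
Flight 2 in UTC: 17:14 − 12:00 = 05:14 on Sep 17.
+6 hours 30 minutes → arrive 11:44 UTC on Sep 17.
Flight 1 lands earlier by 7 hours 59 minutes.

the first, by 7 hours 59 minutes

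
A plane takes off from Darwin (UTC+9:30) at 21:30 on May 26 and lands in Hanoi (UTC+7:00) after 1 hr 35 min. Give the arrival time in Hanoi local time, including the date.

Convert departure to UTC: 21:30 − 9:30 = 12:00 UTC on May 26.
Add 1 hour and 35 minutes travel time → 13:35 UTC.
Hanoi is UTC+7:00, so local arrival = 13:35 + 7:00 = 20:35 on May 26.

20:35 on May 26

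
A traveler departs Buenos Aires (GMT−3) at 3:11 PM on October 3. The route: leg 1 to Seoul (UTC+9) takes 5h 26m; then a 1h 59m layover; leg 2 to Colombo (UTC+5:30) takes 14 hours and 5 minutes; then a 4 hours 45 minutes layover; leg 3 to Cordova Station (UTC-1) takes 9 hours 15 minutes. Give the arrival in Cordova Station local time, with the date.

4:41 AM on Oct 5

Convert departure to UTC: 3:11 PM + 3:00 = 6:11 PM UTC on Oct 3.
Add 5 hours and 26 minutes leg 1 → 11:37 PM UTC.
Add 1 hour 59 minutes layover in Seoul → 1:36 AM UTC (Oct 4).
Add 14 hours 5 minutes leg 2 → 3:41 PM UTC.
Add 4 hours 45 minutes layover in Colombo → 8:26 PM UTC.
Add 9 hours 15 minutes leg 3 → 5:41 AM UTC (Oct 5).
Cordova Station is UTC−1:00, so local arrival = 5:41 AM − 1:00 = 4:41 AM on Oct 5.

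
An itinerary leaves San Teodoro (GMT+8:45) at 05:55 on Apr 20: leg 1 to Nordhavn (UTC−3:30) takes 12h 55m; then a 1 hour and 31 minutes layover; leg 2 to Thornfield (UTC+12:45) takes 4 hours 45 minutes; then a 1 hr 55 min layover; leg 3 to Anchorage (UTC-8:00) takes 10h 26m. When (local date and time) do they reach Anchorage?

20:42 on April 20

Convert departure to UTC: 05:55 − 8:45 = 21:10 UTC on Apr 19.
Add 12 hours and 55 minutes leg 1 → 10:05 UTC (Apr 20).
Add 1 hour and 31 minutes layover in Nordhavn → 11:36 UTC.
Add 4 hours and 45 minutes leg 2 → 16:21 UTC.
Add 1 hour 55 minutes layover in Thornfield → 18:16 UTC.
Add 10 hours 26 minutes leg 3 → 04:42 UTC (Apr 21).
Anchorage is UTC−8:00, so local arrival = 04:42 − 8:00 = 20:42 on Apr 20.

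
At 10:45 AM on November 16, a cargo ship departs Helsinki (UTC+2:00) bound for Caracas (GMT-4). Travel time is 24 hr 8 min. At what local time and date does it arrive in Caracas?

4:53 AM on Nov 17

Convert departure to UTC: 10:45 AM − 2:00 = 8:45 AM UTC on Nov 16.
Add 24 hours 8 minutes travel time → 8:53 AM UTC (Nov 17).
Caracas is UTC−4:00, so local arrival = 8:53 AM − 4:00 = 4:53 AM on Nov 17.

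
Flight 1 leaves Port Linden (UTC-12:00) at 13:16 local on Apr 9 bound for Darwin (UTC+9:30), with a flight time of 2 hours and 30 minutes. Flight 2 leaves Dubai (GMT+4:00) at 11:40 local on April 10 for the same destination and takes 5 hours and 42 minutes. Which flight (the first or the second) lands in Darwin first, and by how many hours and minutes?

the first, by 9 hours 36 minutes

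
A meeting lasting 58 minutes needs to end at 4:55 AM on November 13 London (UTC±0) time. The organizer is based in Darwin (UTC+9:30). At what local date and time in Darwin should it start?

Target end time is already UTC: 4:55 AM on Nov 13.
Subtract 58 minutes → start 3:57 AM UTC on Nov 13.
Darwin is UTC+9:30: 3:57 AM + 9:30 = 1:27 PM on Nov 13.

1:27 PM on Nov 13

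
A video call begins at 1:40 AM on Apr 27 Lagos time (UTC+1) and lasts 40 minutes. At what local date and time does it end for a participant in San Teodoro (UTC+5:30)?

San Teodoro is 4:30 ahead of Lagos.
After 40 minutes it is 2:20 AM in Lagos.
Shift by the zone difference: 2:20 AM + 4:30 = 6:50 AM on Apr 27 in San Teodoro.

6:50 AM on April 27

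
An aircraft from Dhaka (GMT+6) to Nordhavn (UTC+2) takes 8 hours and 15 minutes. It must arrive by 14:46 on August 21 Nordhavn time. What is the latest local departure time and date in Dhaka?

Target arrival in UTC: 14:46 − 2:00 = 12:46 on Aug 21.
Subtract 8 hours 15 minutes → departure 04:31 UTC on Aug 21.
Dhaka is UTC+6:00: 04:31 + 6:00 = 10:31 on Aug 21.

10:31 on August 21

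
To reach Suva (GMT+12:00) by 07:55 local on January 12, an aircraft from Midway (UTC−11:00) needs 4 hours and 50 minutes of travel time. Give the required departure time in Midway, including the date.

04:05 on January 11

Target arrival in UTC: 07:55 − 12:00 = 19:55 on Jan 11.
Subtract 4 hours 50 minutes → departure 15:05 UTC on Jan 11.
Midway is UTC−11:00: 15:05 − 11:00 = 04:05 on Jan 11.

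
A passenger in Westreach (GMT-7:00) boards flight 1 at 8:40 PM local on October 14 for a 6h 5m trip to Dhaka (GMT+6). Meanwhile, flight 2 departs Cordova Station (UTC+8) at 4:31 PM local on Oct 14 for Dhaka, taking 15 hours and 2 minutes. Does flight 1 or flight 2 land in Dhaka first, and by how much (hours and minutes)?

the second, by 10 hours 12 minutes

Flight 1 in UTC: 8:40 PM + 7:00 = 3:40 AM on Oct 15.
+6 hours 5 minutes → arrive 9:45 AM UTC on Oct 15.
Flight 2 in UTC: 4:31 PM − 8:00 = 8:31 AM on Oct 14.
+15 hours and 2 minutes → arrive 11:33 PM UTC on Oct 14.
Flight 2 lands earlier by 10 hours 12 minutes.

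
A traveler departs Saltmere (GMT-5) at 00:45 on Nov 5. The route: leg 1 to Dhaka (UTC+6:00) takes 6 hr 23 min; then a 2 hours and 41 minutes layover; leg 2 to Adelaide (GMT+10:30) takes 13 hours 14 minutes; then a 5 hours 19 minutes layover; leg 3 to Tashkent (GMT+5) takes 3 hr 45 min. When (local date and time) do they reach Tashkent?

Convert departure to UTC: 00:45 + 5:00 = 05:45 UTC on Nov 5.
Add 6 hours and 23 minutes leg 1 → 12:08 UTC.
Add 2 hours 41 minutes layover in Dhaka → 14:49 UTC.
Add 13 hours 14 minutes leg 2 → 04:03 UTC (Nov 6).
Add 5 hours 19 minutes layover in Adelaide → 09:22 UTC.
Add 3 hours and 45 minutes leg 3 → 13:07 UTC.
Tashkent is UTC+5:00, so local arrival = 13:07 + 5:00 = 18:07 on Nov 6.

18:07 on November 6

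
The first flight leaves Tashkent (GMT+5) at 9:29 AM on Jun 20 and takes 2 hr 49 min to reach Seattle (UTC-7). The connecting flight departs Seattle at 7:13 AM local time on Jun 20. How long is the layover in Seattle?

Convert departure to UTC: 9:29 AM − 5:00 = 4:29 AM UTC on Jun 20.
Add 2 hours 49 minutes flight time → 7:18 AM UTC.
Seattle is UTC−7:00, so local arrival = 7:18 AM − 7:00 = 12:18 AM on Jun 20.
Layover = 7:13 AM − 12:18 AM = 6 hours 55 minutes.

6 hours 55 minutes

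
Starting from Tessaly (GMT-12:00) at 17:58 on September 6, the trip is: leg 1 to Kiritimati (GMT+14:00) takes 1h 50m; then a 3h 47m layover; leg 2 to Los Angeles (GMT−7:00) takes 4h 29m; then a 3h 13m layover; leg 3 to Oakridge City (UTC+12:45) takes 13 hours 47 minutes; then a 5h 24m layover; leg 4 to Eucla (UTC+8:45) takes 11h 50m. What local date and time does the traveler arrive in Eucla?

Convert departure to UTC: 17:58 + 12:00 = 05:58 UTC on Sep 7.
Add 1 hour 50 minutes leg 1 → 07:48 UTC.
Add 3 hours 47 minutes layover in Kiritimati → 11:35 UTC.
Add 4 hours 29 minutes leg 2 → 16:04 UTC.
Add 3 hours 13 minutes layover in Los Angeles → 19:17 UTC.
Add 13 hours 47 minutes leg 3 → 09:04 UTC (Sep 8).
Add 5 hours and 24 minutes layover in Oakridge City → 14:28 UTC.
Add 11 hours 50 minutes leg 4 → 02:18 UTC (Sep 9).
Eucla is UTC+8:45, so local arrival = 02:18 + 8:45 = 11:03 on Sep 9.

11:03 on September 9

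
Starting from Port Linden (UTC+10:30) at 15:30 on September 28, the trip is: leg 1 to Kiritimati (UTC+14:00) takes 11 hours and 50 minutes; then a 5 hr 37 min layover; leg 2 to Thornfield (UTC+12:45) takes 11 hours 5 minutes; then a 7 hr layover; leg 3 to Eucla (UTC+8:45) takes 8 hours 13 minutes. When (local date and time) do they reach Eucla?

09:30 on Sep 30

Convert departure to UTC: 15:30 − 10:30 = 05:00 UTC on Sep 28.
Add 11 hours and 50 minutes leg 1 → 16:50 UTC.
Add 5 hours 37 minutes layover in Kiritimati → 22:27 UTC.
Add 11 hours and 5 minutes leg 2 → 09:32 UTC (Sep 29).
Add 7 hours layover in Thornfield → 16:32 UTC.
Add 8 hours 13 minutes leg 3 → 00:45 UTC (Sep 30).
Eucla is UTC+8:45, so local arrival = 00:45 + 8:45 = 09:30 on Sep 30.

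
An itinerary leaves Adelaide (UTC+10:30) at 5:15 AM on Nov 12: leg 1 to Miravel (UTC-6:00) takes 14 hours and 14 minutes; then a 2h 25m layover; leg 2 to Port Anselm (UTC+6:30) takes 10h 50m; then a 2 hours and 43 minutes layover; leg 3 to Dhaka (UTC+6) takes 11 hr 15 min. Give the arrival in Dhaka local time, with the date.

6:12 PM on Nov 13

Convert departure to UTC: 5:15 AM − 10:30 = 6:45 PM UTC on Nov 11.
Add 14 hours 14 minutes leg 1 → 8:59 AM UTC (Nov 12).
Add 2 hours and 25 minutes layover in Miravel → 11:24 AM UTC.
Add 10 hours 50 minutes leg 2 → 10:14 PM UTC.
Add 2 hours 43 minutes layover in Port Anselm → 12:57 AM UTC (Nov 13).
Add 11 hours and 15 minutes leg 3 → 12:12 PM UTC.
Dhaka is UTC+6:00, so local arrival = 12:12 PM + 6:00 = 6:12 PM on Nov 13.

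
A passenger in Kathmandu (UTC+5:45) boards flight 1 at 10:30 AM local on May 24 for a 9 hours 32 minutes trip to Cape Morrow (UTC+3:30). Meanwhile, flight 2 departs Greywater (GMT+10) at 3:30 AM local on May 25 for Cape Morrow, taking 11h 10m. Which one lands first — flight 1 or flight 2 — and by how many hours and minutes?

the first, by 14 hours 23 minutes

Flight 1 in UTC: 10:30 AM − 5:45 = 4:45 AM on May 24.
+9 hours and 32 minutes → arrive 2:17 PM UTC on May 24.
Flight 2 in UTC: 3:30 AM − 10:00 = 5:30 PM on May 24.
+11 hours and 10 minutes → arrive 4:40 AM UTC on May 25.
Flight 1 lands earlier by 14 hours 23 minutes.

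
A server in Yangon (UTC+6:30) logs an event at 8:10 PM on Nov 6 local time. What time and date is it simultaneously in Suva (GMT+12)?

In UTC: 8:10 PM − 6:30 = 1:40 PM on Nov 6.
Suva is UTC+12:00: 1:40 PM + 12:00 = 1:40 AM on Nov 7.

1:40 AM on November 7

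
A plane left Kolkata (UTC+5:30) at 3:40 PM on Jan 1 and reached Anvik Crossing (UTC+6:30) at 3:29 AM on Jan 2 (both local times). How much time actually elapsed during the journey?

10 hours 49 minutes

Anvik Crossing is 1:00 ahead of Kolkata.
Clock-face elapsed time (ignoring zones) is 11 hours 49 minutes.
Actual elapsed = 11 hours 49 minutes − 1:00 = 10 hours 49 minutes.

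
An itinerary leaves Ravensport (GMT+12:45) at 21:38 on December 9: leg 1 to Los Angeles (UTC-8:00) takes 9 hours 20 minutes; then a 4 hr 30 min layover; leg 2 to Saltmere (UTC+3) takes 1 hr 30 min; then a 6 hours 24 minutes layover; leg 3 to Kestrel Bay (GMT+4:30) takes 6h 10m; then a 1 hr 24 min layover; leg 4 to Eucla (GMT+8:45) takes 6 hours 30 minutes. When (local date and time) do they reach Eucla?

05:26 on December 11

Convert departure to UTC: 21:38 − 12:45 = 08:53 UTC on Dec 9.
Add 9 hours 20 minutes leg 1 → 18:13 UTC.
Add 4 hours 30 minutes layover in Los Angeles → 22:43 UTC.
Add 1 hour 30 minutes leg 2 → 00:13 UTC (Dec 10).
Add 6 hours and 24 minutes layover in Saltmere → 06:37 UTC.
Add 6 hours 10 minutes leg 3 → 12:47 UTC.
Add 1 hour and 24 minutes layover in Kestrel Bay → 14:11 UTC.
Add 6 hours and 30 minutes leg 4 → 20:41 UTC.
Eucla is UTC+8:45, so local arrival = 20:41 + 8:45 = 05:26 on Dec 11.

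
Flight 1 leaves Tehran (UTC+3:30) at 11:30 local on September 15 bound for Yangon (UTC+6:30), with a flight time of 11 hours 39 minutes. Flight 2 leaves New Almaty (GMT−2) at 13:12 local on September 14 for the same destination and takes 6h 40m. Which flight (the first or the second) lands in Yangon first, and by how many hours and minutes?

the second, by 21 hours 47 minutes

Flight 1 in UTC: 11:30 − 3:30 = 08:00 on Sep 15.
+11 hours 39 minutes → arrive 19:39 UTC on Sep 15.
Flight 2 in UTC: 13:12 + 2:00 = 15:12 on Sep 14.
+6 hours and 40 minutes → arrive 21:52 UTC on Sep 14.
Flight 2 lands earlier by 21 hours 47 minutes.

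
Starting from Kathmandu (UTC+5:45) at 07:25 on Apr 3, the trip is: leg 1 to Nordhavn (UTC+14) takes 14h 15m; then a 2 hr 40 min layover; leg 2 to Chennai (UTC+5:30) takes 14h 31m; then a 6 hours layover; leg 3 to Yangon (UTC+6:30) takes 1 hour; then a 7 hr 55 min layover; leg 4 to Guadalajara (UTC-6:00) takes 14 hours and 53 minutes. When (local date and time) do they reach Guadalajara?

08:54 on April 5

Convert departure to UTC: 07:25 − 5:45 = 01:40 UTC on Apr 3.
Add 14 hours and 15 minutes leg 1 → 15:55 UTC.
Add 2 hours 40 minutes layover in Nordhavn → 18:35 UTC.
Add 14 hours 31 minutes leg 2 → 09:06 UTC (Apr 4).
Add 6 hours layover in Chennai → 15:06 UTC.
Add 1 hour leg 3 → 16:06 UTC.
Add 7 hours and 55 minutes layover in Yangon → 00:01 UTC (Apr 5).
Add 14 hours 53 minutes leg 4 → 14:54 UTC.
Guadalajara is UTC−6:00, so local arrival = 14:54 − 6:00 = 08:54 on Apr 5.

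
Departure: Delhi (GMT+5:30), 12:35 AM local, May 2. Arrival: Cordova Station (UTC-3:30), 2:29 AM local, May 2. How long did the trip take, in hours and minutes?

10 hours 54 minutes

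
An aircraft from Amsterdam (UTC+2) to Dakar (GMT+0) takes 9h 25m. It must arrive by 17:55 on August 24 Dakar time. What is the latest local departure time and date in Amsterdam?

10:30 on August 24

Target arrival is already UTC: 17:55 on Aug 24.
Subtract 9 hours and 25 minutes → departure 08:30 UTC on Aug 24.
Amsterdam is UTC+2:00: 08:30 + 2:00 = 10:30 on Aug 24.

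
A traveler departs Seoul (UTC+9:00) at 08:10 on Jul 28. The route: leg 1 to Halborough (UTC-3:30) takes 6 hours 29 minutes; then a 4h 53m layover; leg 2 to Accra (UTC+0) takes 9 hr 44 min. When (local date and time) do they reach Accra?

Convert departure to UTC: 08:10 − 9:00 = 23:10 UTC on Jul 27.
Add 6 hours 29 minutes leg 1 → 05:39 UTC (Jul 28).
Add 4 hours and 53 minutes layover in Halborough → 10:32 UTC.
Add 9 hours and 44 minutes leg 2 → 20:16 UTC.
Accra is UTC+0, so local arrival is the same: 20:16 on Jul 28.

20:16 on Jul 28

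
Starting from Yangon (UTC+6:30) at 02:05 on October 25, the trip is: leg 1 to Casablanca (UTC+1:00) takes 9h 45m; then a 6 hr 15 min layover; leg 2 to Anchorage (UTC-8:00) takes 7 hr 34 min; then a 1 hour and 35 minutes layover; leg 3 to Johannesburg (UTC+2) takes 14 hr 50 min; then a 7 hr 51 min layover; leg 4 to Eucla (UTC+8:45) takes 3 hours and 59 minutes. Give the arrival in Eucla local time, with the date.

Convert departure to UTC: 02:05 − 6:30 = 19:35 UTC on Oct 24.
Add 9 hours 45 minutes leg 1 → 05:20 UTC (Oct 25).
Add 6 hours 15 minutes layover in Casablanca → 11:35 UTC.
Add 7 hours 34 minutes leg 2 → 19:09 UTC.
Add 1 hour 35 minutes layover in Anchorage → 20:44 UTC.
Add 14 hours and 50 minutes leg 3 → 11:34 UTC (Oct 26).
Add 7 hours 51 minutes layover in Johannesburg → 19:25 UTC.
Add 3 hours 59 minutes leg 4 → 23:24 UTC.
Eucla is UTC+8:45, so local arrival = 23:24 + 8:45 = 08:09 on Oct 27.

08:09 on October 27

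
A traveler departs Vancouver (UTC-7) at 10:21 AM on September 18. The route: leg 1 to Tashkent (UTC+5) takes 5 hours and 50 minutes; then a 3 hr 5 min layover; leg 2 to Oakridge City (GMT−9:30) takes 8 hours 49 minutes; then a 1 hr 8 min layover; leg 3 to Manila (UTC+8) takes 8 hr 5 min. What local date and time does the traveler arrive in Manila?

Convert departure to UTC: 10:21 AM + 7:00 = 5:21 PM UTC on Sep 18.
Add 5 hours and 50 minutes leg 1 → 11:11 PM UTC.
Add 3 hours 5 minutes layover in Tashkent → 2:16 AM UTC (Sep 19).
Add 8 hours 49 minutes leg 2 → 11:05 AM UTC.
Add 1 hour 8 minutes layover in Oakridge City → 12:13 PM UTC.
Add 8 hours and 5 minutes leg 3 → 8:18 PM UTC.
Manila is UTC+8:00, so local arrival = 8:18 PM + 8:00 = 4:18 AM on Sep 20.

4:18 AM on September 20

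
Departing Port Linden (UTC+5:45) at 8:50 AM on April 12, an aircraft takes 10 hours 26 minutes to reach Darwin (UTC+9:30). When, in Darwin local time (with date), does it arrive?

11:01 PM on April 12

Convert departure to UTC: 8:50 AM − 5:45 = 3:05 AM UTC on Apr 12.
Add 10 hours 26 minutes travel time → 1:31 PM UTC.
Darwin is UTC+9:30, so local arrival = 1:31 PM + 9:30 = 11:01 PM on Apr 12.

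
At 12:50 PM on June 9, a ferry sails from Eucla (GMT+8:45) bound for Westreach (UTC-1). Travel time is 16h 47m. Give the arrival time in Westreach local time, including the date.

7:52 PM on Jun 9

Westreach is 9:45 behind Eucla.
After 16 hours and 47 minutes it is 5:37 AM (Jun 10) in Eucla.
Shift by the zone difference: 5:37 AM − 9:45 = 7:52 PM on Jun 9 in Westreach.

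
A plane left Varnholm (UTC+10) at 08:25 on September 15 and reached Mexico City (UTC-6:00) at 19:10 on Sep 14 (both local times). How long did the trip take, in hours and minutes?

2 hours 45 minutes

Departure in UTC: 08:25 − 10:00 = 22:25 on Sep 14.
Arrival in UTC: 19:10 + 6:00 = 01:10 on Sep 15.
Elapsed = 01:10 − 22:25 (+1 day) = 2 hours 45 minutes.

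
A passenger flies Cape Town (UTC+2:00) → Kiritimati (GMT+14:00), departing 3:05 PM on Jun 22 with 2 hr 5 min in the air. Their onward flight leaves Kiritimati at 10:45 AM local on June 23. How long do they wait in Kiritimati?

5 hours 35 minutes

Convert departure to UTC: 3:05 PM − 2:00 = 1:05 PM UTC on Jun 22.
Add 2 hours and 5 minutes flight time → 3:10 PM UTC.
Kiritimati is UTC+14:00, so local arrival = 3:10 PM + 14:00 = 5:10 AM on Jun 23.
Layover = 10:45 AM − 5:10 AM = 5 hours 35 minutes.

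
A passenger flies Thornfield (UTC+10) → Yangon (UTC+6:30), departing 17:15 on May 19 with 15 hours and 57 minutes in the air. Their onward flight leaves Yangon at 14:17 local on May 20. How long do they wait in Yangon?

Convert departure to UTC: 17:15 − 10:00 = 07:15 UTC on May 19.
Add 15 hours and 57 minutes flight time → 23:12 UTC.
Yangon is UTC+6:30, so local arrival = 23:12 + 6:30 = 05:42 on May 20.
Layover = 14:17 − 05:42 = 8 hours 35 minutes.

8 hours 35 minutes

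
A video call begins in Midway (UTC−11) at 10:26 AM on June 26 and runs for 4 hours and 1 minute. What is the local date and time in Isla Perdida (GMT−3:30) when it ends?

9:57 PM on June 26

Convert start to UTC: 10:26 AM + 11:00 = 9:26 PM UTC on Jun 26.
Add 4 hours 1 minute duration → 1:27 AM UTC (Jun 27).
Isla Perdida is UTC−3:30, so local end time = 1:27 AM − 3:30 = 9:57 PM on Jun 26.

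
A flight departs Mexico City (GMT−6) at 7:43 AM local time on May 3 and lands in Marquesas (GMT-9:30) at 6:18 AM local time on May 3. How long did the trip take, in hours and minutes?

2 hours 5 minutes

Departure in UTC: 7:43 AM + 6:00 = 1:43 PM on May 3.
Arrival in UTC: 6:18 AM + 9:30 = 3:48 PM on May 3.
Elapsed = 3:48 PM − 1:43 PM = 2 hours 5 minutes.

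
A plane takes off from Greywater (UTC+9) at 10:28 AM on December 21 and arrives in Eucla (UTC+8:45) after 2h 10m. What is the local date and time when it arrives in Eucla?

12:23 PM on Dec 21

Convert departure to UTC: 10:28 AM − 9:00 = 1:28 AM UTC on Dec 21.
Add 2 hours 10 minutes travel time → 3:38 AM UTC.
Eucla is UTC+8:45, so local arrival = 3:38 AM + 8:45 = 12:23 PM on Dec 21.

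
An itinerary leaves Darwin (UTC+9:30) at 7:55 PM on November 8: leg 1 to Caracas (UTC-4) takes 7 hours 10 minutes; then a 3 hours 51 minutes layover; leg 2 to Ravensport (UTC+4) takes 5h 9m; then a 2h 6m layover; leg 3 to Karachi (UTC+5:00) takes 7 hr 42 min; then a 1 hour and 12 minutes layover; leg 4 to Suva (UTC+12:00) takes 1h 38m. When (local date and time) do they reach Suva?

Convert departure to UTC: 7:55 PM − 9:30 = 10:25 AM UTC on Nov 8.
Add 7 hours 10 minutes leg 1 → 5:35 PM UTC.
Add 3 hours and 51 minutes layover in Caracas → 9:26 PM UTC.
Add 5 hours 9 minutes leg 2 → 2:35 AM UTC (Nov 9).
Add 2 hours and 6 minutes layover in Ravensport → 4:41 AM UTC.
Add 7 hours 42 minutes leg 3 → 12:23 PM UTC.
Add 1 hour and 12 minutes layover in Karachi → 1:35 PM UTC.
Add 1 hour 38 minutes leg 4 → 3:13 PM UTC.
Suva is UTC+12:00, so local arrival = 3:13 PM + 12:00 = 3:13 AM on Nov 10.

3:13 AM on Nov 10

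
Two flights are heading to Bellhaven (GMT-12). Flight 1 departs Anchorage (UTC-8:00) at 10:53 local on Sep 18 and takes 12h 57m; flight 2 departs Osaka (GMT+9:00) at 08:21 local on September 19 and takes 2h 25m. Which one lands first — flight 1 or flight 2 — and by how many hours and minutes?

the second, by 6 hours 4 minutes

Flight 1 in UTC: 10:53 + 8:00 = 18:53 on Sep 18.
+12 hours 57 minutes → arrive 07:50 UTC on Sep 19.
Flight 2 in UTC: 08:21 − 9:00 = 23:21 on Sep 18.
+2 hours 25 minutes → arrive 01:46 UTC on Sep 19.
Flight 2 lands earlier by 6 hours 4 minutes.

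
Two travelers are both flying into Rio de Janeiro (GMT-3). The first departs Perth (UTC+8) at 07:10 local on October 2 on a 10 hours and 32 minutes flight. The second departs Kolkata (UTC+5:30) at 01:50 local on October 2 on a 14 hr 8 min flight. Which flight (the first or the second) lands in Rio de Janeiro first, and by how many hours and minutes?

the first, by 46 minutes

Flight 1 in UTC: 07:10 − 8:00 = 23:10 on Oct 1.
+10 hours and 32 minutes → arrive 09:42 UTC on Oct 2.
Flight 2 in UTC: 01:50 − 5:30 = 20:20 on Oct 1.
+14 hours and 8 minutes → arrive 10:28 UTC on Oct 2.
Flight 1 lands earlier by 46 minutes.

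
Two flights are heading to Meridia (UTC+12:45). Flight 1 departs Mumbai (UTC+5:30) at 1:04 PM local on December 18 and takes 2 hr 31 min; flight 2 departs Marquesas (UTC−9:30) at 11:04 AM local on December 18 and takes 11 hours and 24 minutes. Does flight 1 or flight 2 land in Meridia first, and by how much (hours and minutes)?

Flight 1 in UTC: 1:04 PM − 5:30 = 7:34 AM on Dec 18.
+2 hours 31 minutes → arrive 10:05 AM UTC on Dec 18.
Flight 2 in UTC: 11:04 AM + 9:30 = 8:34 PM on Dec 18.
+11 hours and 24 minutes → arrive 7:58 AM UTC on Dec 19.
Flight 1 lands earlier by 21 hours 53 minutes.

the first, by 21 hours 53 minutes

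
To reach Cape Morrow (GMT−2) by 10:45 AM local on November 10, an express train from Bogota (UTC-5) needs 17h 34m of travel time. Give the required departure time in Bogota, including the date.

2:11 PM on Nov 9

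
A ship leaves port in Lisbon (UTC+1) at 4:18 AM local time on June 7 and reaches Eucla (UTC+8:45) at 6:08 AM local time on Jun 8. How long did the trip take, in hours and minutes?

18 hours 5 minutes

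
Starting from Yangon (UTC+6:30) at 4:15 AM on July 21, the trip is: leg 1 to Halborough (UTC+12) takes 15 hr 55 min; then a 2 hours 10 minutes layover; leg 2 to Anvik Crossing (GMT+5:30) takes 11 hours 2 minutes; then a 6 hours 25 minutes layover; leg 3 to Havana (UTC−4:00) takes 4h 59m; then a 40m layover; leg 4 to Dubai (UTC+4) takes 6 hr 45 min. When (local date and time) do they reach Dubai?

1:41 AM on Jul 23

Convert departure to UTC: 4:15 AM − 6:30 = 9:45 PM UTC on Jul 20.
Add 15 hours and 55 minutes leg 1 → 1:40 PM UTC (Jul 21).
Add 2 hours 10 minutes layover in Halborough → 3:50 PM UTC.
Add 11 hours and 2 minutes leg 2 → 2:52 AM UTC (Jul 22).
Add 6 hours and 25 minutes layover in Anvik Crossing → 9:17 AM UTC.
Add 4 hours and 59 minutes leg 3 → 2:16 PM UTC.
Add 40 minutes layover in Havana → 2:56 PM UTC.
Add 6 hours 45 minutes leg 4 → 9:41 PM UTC.
Dubai is UTC+4:00, so local arrival = 9:41 PM + 4:00 = 1:41 AM on Jul 23.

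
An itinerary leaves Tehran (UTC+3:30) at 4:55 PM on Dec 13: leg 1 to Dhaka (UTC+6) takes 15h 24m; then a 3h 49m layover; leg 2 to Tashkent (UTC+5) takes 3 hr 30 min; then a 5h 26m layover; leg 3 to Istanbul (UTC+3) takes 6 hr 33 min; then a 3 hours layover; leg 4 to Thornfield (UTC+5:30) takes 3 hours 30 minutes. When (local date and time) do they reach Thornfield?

12:07 PM on December 15

Convert departure to UTC: 4:55 PM − 3:30 = 1:25 PM UTC on Dec 13.
Add 15 hours 24 minutes leg 1 → 4:49 AM UTC (Dec 14).
Add 3 hours 49 minutes layover in Dhaka → 8:38 AM UTC.
Add 3 hours 30 minutes leg 2 → 12:08 PM UTC.
Add 5 hours 26 minutes layover in Tashkent → 5:34 PM UTC.
Add 6 hours and 33 minutes leg 3 → 12:07 AM UTC (Dec 15).
Add 3 hours layover in Istanbul → 3:07 AM UTC.
Add 3 hours 30 minutes leg 4 → 6:37 AM UTC.
Thornfield is UTC+5:30, so local arrival = 6:37 AM + 5:30 = 12:07 PM on Dec 15.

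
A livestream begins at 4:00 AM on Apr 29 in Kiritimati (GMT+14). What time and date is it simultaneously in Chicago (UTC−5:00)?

9:00 AM on April 28

In UTC: 4:00 AM − 14:00 = 2:00 PM on Apr 28.
Chicago is UTC−5:00: 2:00 PM − 5:00 = 9:00 AM on Apr 28.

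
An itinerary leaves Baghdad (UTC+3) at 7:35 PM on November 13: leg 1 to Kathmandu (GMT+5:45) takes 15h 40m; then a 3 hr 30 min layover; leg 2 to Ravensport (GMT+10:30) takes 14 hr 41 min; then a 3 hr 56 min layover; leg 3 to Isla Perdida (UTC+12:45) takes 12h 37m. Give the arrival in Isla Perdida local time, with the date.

7:44 AM on Nov 16

Convert departure to UTC: 7:35 PM − 3:00 = 4:35 PM UTC on Nov 13.
Add 15 hours and 40 minutes leg 1 → 8:15 AM UTC (Nov 14).
Add 3 hours and 30 minutes layover in Kathmandu → 11:45 AM UTC.
Add 14 hours 41 minutes leg 2 → 2:26 AM UTC (Nov 15).
Add 3 hours and 56 minutes layover in Ravensport → 6:22 AM UTC.
Add 12 hours 37 minutes leg 3 → 6:59 PM UTC.
Isla Perdida is UTC+12:45, so local arrival = 6:59 PM + 12:45 = 7:44 AM on Nov 16.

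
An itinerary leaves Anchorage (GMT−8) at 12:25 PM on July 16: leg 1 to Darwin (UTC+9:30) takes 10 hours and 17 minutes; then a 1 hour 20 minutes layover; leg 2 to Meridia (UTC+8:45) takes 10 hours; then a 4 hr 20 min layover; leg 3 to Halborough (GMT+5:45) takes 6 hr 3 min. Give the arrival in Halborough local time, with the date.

10:10 AM on July 18

Convert departure to UTC: 12:25 PM + 8:00 = 8:25 PM UTC on Jul 16.
Add 10 hours 17 minutes leg 1 → 6:42 AM UTC (Jul 17).
Add 1 hour and 20 minutes layover in Darwin → 8:02 AM UTC.
Add 10 hours leg 2 → 6:02 PM UTC.
Add 4 hours and 20 minutes layover in Meridia → 10:22 PM UTC.
Add 6 hours 3 minutes leg 3 → 4:25 AM UTC (Jul 18).
Halborough is UTC+5:45, so local arrival = 4:25 AM + 5:45 = 10:10 AM on Jul 18.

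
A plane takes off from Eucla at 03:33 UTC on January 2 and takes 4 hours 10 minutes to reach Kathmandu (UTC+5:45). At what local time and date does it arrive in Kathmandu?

Departure is given in UTC: 03:33 on Jan 2.
Add 4 hours 10 minutes → 07:43 UTC.
Kathmandu is UTC+5:45: 07:43 + 5:45 = 13:28 on Jan 2.

13:28 on January 2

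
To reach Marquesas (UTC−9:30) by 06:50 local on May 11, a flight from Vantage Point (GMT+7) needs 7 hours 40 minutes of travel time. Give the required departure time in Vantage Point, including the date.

Target arrival in UTC: 06:50 + 9:30 = 16:20 on May 11.
Subtract 7 hours and 40 minutes → departure 08:40 UTC on May 11.
Vantage Point is UTC+7:00: 08:40 + 7:00 = 15:40 on May 11.

15:40 on May 11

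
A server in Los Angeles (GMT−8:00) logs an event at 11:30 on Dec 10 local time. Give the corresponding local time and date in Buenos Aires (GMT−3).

16:30 on December 10

In UTC: 11:30 + 8:00 = 19:30 on Dec 10.
Buenos Aires is UTC−3:00: 19:30 − 3:00 = 16:30 on Dec 10.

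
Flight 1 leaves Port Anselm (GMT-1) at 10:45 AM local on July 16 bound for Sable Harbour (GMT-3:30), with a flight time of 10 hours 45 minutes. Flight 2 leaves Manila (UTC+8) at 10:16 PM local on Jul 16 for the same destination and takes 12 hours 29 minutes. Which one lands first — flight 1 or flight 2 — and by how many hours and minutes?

the first, by 4 hours 15 minutes

Flight 1 in UTC: 10:45 AM + 1:00 = 11:45 AM on Jul 16.
+10 hours and 45 minutes → arrive 10:30 PM UTC on Jul 16.
Flight 2 in UTC: 10:16 PM − 8:00 = 2:16 PM on Jul 16.
+12 hours 29 minutes → arrive 2:45 AM UTC on Jul 17.
Flight 1 lands earlier by 4 hours 15 minutes.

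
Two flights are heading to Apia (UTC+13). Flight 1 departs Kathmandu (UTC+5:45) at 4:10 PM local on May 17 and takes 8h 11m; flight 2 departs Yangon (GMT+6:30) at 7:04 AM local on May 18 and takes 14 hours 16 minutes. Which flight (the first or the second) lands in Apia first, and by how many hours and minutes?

the first, by 20 hours 14 minutes

Flight 1 in UTC: 4:10 PM − 5:45 = 10:25 AM on May 17.
+8 hours and 11 minutes → arrive 6:36 PM UTC on May 17.
Flight 2 in UTC: 7:04 AM − 6:30 = 12:34 AM on May 18.
+14 hours and 16 minutes → arrive 2:50 PM UTC on May 18.
Flight 1 lands earlier by 20 hours 14 minutes.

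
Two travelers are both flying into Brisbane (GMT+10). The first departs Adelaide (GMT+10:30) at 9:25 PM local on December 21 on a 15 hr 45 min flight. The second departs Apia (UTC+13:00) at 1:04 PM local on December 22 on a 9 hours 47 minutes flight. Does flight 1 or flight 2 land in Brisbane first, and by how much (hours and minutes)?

the first, by 7 hours 11 minutes

Flight 1 in UTC: 9:25 PM − 10:30 = 10:55 AM on Dec 21.
+15 hours and 45 minutes → arrive 2:40 AM UTC on Dec 22.
Flight 2 in UTC: 1:04 PM − 13:00 = 12:04 AM on Dec 22.
+9 hours 47 minutes → arrive 9:51 AM UTC on Dec 22.
Flight 1 lands earlier by 7 hours 11 minutes.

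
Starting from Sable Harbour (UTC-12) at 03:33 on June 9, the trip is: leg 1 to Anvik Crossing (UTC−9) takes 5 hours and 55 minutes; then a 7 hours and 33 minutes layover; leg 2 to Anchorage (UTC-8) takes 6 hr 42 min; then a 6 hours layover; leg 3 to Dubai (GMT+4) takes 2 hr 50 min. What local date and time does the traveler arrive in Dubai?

00:33 on Jun 11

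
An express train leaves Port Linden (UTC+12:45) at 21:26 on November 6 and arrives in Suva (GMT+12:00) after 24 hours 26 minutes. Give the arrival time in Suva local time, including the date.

21:07 on November 7

Suva is 0:45 behind Port Linden.
After 24 hours and 26 minutes it is 21:52 (Nov 7) in Port Linden.
Shift by the zone difference: 21:52 − 0:45 = 21:07 on Nov 7 in Suva.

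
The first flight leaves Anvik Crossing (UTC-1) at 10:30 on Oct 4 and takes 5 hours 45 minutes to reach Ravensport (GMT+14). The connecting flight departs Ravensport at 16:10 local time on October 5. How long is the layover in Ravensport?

Convert departure to UTC: 10:30 + 1:00 = 11:30 UTC on Oct 4.
Add 5 hours and 45 minutes flight time → 17:15 UTC.
Ravensport is UTC+14:00, so local arrival = 17:15 + 14:00 = 07:15 on Oct 5.
Layover = 16:10 − 07:15 = 8 hours 55 minutes.

8 hours 55 minutes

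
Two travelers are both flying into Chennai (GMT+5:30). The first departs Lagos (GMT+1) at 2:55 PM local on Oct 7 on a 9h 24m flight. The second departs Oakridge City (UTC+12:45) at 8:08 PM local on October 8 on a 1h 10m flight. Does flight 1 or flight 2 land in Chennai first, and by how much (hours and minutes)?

Flight 1 in UTC: 2:55 PM − 1:00 = 1:55 PM on Oct 7.
+9 hours and 24 minutes → arrive 11:19 PM UTC on Oct 7.
Flight 2 in UTC: 8:08 PM − 12:45 = 7:23 AM on Oct 8.
+1 hour and 10 minutes → arrive 8:33 AM UTC on Oct 8.
Flight 1 lands earlier by 9 hours 14 minutes.

the first, by 9 hours 14 minutes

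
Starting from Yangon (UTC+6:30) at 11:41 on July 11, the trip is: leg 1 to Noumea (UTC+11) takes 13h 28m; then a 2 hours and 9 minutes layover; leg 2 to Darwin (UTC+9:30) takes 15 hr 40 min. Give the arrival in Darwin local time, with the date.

21:58 on July 12

Convert departure to UTC: 11:41 − 6:30 = 05:11 UTC on Jul 11.
Add 13 hours and 28 minutes leg 1 → 18:39 UTC.
Add 2 hours and 9 minutes layover in Noumea → 20:48 UTC.
Add 15 hours 40 minutes leg 2 → 12:28 UTC (Jul 12).
Darwin is UTC+9:30, so local arrival = 12:28 + 9:30 = 21:58 on Jul 12.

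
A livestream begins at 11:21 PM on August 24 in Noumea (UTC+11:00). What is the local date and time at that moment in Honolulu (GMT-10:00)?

2:21 AM on Aug 24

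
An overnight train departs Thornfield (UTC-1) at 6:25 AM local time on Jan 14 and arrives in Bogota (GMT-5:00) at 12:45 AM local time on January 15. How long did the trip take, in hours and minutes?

22 hours 20 minutes

Departure in UTC: 6:25 AM + 1:00 = 7:25 AM on Jan 14.
Arrival in UTC: 12:45 AM + 5:00 = 5:45 AM on Jan 15.
Elapsed = 5:45 AM − 7:25 AM (+1 day) = 22 hours 20 minutes.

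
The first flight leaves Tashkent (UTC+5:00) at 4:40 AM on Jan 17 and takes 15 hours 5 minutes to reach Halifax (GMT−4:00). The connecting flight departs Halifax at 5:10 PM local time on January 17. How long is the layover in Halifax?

6 hours 25 minutes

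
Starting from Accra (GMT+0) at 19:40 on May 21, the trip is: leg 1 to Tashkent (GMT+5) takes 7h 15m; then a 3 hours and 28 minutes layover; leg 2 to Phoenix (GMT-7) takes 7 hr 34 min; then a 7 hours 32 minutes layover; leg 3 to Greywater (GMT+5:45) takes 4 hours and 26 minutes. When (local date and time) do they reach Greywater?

Accra is at UTC+0, so departure is already 19:40 UTC on May 21.
Add 7 hours and 15 minutes leg 1 → 02:55 UTC (May 22).
Add 3 hours 28 minutes layover in Tashkent → 06:23 UTC.
Add 7 hours and 34 minutes leg 2 → 13:57 UTC.
Add 7 hours and 32 minutes layover in Phoenix → 21:29 UTC.
Add 4 hours and 26 minutes leg 3 → 01:55 UTC (May 23).
Greywater is UTC+5:45, so local arrival = 01:55 + 5:45 = 07:40 on May 23.

07:40 on May 23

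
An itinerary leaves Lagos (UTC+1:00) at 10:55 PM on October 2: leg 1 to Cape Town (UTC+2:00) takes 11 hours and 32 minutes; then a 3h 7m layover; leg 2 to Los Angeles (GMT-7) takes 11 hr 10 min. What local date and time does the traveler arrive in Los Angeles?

4:44 PM on October 3

Convert departure to UTC: 10:55 PM − 1:00 = 9:55 PM UTC on Oct 2.
Add 11 hours 32 minutes leg 1 → 9:27 AM UTC (Oct 3).
Add 3 hours and 7 minutes layover in Cape Town → 12:34 PM UTC.
Add 11 hours 10 minutes leg 2 → 11:44 PM UTC.
Los Angeles is UTC−7:00, so local arrival = 11:44 PM − 7:00 = 4:44 PM on Oct 3.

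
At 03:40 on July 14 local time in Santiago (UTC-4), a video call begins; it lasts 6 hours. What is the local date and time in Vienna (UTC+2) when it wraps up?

Convert start to UTC: 03:40 + 4:00 = 07:40 UTC on Jul 14.
Add 6 hours duration → 13:40 UTC.
Vienna is UTC+2:00, so local end time = 13:40 + 2:00 = 15:40 on Jul 14.

15:40 on Jul 14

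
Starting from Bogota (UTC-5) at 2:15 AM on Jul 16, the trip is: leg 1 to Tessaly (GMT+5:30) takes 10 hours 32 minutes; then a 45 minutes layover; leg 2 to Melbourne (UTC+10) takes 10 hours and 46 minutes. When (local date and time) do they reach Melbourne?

Convert departure to UTC: 2:15 AM + 5:00 = 7:15 AM UTC on Jul 16.
Add 10 hours and 32 minutes leg 1 → 5:47 PM UTC.
Add 45 minutes layover in Tessaly → 6:32 PM UTC.
Add 10 hours 46 minutes leg 2 → 5:18 AM UTC (Jul 17).
Melbourne is UTC+10:00, so local arrival = 5:18 AM + 10:00 = 3:18 PM on Jul 17.

3:18 PM on Jul 17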